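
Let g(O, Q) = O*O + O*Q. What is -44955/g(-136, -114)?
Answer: -8991/6800 ≈ -1.3222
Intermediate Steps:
g(O, Q) = O**2 + O*Q
-44955/g(-136, -114) = -44955*(-1/(136*(-136 - 114))) = -44955/((-136*(-250))) = -44955/34000 = -44955*1/34000 = -8991/6800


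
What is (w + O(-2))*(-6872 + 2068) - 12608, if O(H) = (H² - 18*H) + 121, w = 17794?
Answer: -86268428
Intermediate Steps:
O(H) = 121 + H² - 18*H
(w + O(-2))*(-6872 + 2068) - 12608 = (17794 + (121 + (-2)² - 18*(-2)))*(-6872 + 2068) - 12608 = (17794 + (121 + 4 + 36))*(-4804) - 12608 = (17794 + 161)*(-4804) - 12608 = 17955*(-4804) - 12608 = -86255820 - 12608 = -86268428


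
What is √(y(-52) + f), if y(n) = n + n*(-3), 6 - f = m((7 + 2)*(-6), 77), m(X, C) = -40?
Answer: 5*√6 ≈ 12.247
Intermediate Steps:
f = 46 (f = 6 - 1*(-40) = 6 + 40 = 46)
y(n) = -2*n (y(n) = n - 3*n = -2*n)
√(y(-52) + f) = √(-2*(-52) + 46) = √(104 + 46) = √150 = 5*√6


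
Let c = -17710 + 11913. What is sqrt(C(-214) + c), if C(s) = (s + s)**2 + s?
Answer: sqrt(177173) ≈ 420.92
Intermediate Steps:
C(s) = s + 4*s**2 (C(s) = (2*s)**2 + s = 4*s**2 + s = s + 4*s**2)
c = -5797
sqrt(C(-214) + c) = sqrt(-214*(1 + 4*(-214)) - 5797) = sqrt(-214*(1 - 856) - 5797) = sqrt(-214*(-855) - 5797) = sqrt(182970 - 5797) = sqrt(177173)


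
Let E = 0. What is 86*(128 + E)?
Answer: 11008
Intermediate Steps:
86*(128 + E) = 86*(128 + 0) = 86*128 = 11008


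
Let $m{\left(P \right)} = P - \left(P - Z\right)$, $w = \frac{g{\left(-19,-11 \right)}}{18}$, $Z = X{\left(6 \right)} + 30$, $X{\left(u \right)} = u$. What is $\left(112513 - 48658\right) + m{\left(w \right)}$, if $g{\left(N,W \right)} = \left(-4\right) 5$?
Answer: $63891$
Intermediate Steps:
$g{\left(N,W \right)} = -20$
$Z = 36$ ($Z = 6 + 30 = 36$)
$w = - \frac{10}{9}$ ($w = - \frac{20}{18} = \left(-20\right) \frac{1}{18} = - \frac{10}{9} \approx -1.1111$)
$m{\left(P \right)} = 36$ ($m{\left(P \right)} = P - \left(-36 + P\right) = 36$)
$\left(112513 - 48658\right) + m{\left(w \right)} = \left(112513 - 48658\right) + 36 = 63855 + 36 = 63891$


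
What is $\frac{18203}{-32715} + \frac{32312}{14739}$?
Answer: $\frac{262931021}{160728795} \approx 1.6359$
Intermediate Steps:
$\frac{18203}{-32715} + \frac{32312}{14739} = 18203 \left(- \frac{1}{32715}\right) + 32312 \cdot \frac{1}{14739} = - \frac{18203}{32715} + \frac{32312}{14739} = \frac{262931021}{160728795}$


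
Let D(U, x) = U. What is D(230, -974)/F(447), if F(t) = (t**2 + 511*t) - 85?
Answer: 230/428141 ≈ 0.00053721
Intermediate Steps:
F(t) = -85 + t**2 + 511*t
D(230, -974)/F(447) = 230/(-85 + 447**2 + 511*447) = 230/(-85 + 199809 + 228417) = 230/428141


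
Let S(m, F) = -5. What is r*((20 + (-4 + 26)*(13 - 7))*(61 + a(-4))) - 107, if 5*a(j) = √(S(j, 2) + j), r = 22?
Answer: 203877 + 10032*I/5 ≈ 2.0388e+5 + 2006.4*I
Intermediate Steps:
a(j) = √(-5 + j)/5
r*((20 + (-4 + 26)*(13 - 7))*(61 + a(-4))) - 107 = 22*((20 + (-4 + 26)*(13 - 7))*(61 + √(-5 - 4)/5)) - 107 = 22*((20 + 22*6)*(61 + √(-9)/5)) - 107 = 22*((20 + 132)*(61 + (3*I)/5)) - 107 = 22*(152*(61 + 3*I/5)) - 107 = 22*(9272 + 456*I/5) - 107 = (203984 + 10032*I/5) - 107 = 203877 + 10032*I/5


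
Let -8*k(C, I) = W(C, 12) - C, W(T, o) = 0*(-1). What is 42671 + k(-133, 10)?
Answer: 341235/8 ≈ 42654.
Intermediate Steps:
W(T, o) = 0
k(C, I) = C/8 (k(C, I) = -(0 - C)/8 = -(-1)*C/8 = C/8)
42671 + k(-133, 10) = 42671 + (⅛)*(-133) = 42671 - 133/8 = 341235/8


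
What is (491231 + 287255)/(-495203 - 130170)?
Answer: -778486/625373 ≈ -1.2448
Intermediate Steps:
(491231 + 287255)/(-495203 - 130170) = 778486/(-625373) = 778486*(-1/625373) = -778486/625373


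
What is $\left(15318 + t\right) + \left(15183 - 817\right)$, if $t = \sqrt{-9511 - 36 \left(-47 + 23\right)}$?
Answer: $29684 + i \sqrt{8647} \approx 29684.0 + 92.989 i$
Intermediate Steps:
$t = i \sqrt{8647}$ ($t = \sqrt{-9511 - -864} = \sqrt{-9511 + 864} = \sqrt{-8647} = i \sqrt{8647} \approx 92.989 i$)
$\left(15318 + t\right) + \left(15183 - 817\right) = \left(15318 + i \sqrt{8647}\right) + \left(15183 - 817\right) = \left(15318 + i \sqrt{8647}\right) + 14366 = 29684 + i \sqrt{8647}$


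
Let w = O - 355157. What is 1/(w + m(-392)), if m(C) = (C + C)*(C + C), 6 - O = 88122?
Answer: 1/171383 ≈ 5.8349e-6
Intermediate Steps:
O = -88116 (O = 6 - 1*88122 = 6 - 88122 = -88116)
m(C) = 4*C² (m(C) = (2*C)*(2*C) = 4*C²)
w = -443273 (w = -88116 - 355157 = -443273)
1/(w + m(-392)) = 1/(-443273 + 4*(-392)²) = 1/(-443273 + 4*153664) = 1/(-443273 + 614656) = 1/171383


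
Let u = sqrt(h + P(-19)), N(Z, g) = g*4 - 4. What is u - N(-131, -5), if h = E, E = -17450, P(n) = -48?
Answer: 24 + I*sqrt(17498) ≈ 24.0 + 132.28*I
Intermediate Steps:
h = -17450
N(Z, g) = -4 + 4*g (N(Z, g) = 4*g - 4 = -4 + 4*g)
u = I*sqrt(17498) (u = sqrt(-17450 - 48) = sqrt(-17498) = I*sqrt(17498) ≈ 132.28*I)
u - N(-131, -5) = I*sqrt(17498) - (-4 + 4*(-5)) = I*sqrt(17498) - (-4 - 20) = I*sqrt(17498) - 1*(-24) = I*sqrt(17498) + 24 = 24 + I*sqrt(17498)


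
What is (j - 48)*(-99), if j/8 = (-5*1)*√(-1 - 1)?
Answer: 4752 + 3960*I*√2 ≈ 4752.0 + 5600.3*I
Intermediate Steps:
j = -40*I*√2 (j = 8*((-5*1)*√(-1 - 1)) = 8*(-5*I*√2) = -40*I*√2 ≈ -56.569*I)
(j - 48)*(-99) = (-40*I*√2 - 48)*(-99) = (-48 - 40*I*√2)*(-99) = 4752 + 3960*I*√2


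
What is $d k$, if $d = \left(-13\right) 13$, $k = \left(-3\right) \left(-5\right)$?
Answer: $-2535$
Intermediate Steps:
$k = 15$
$d = -169$
$d k = \left(-169\right) 15 = -2535$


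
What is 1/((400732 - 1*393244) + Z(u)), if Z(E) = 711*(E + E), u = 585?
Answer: 1/839358 ≈ 1.1914e-6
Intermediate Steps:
Z(E) = 1422*E (Z(E) = 711*(2*E) = 1422*E)
1/((400732 - 1*393244) + Z(u)) = 1/((400732 - 1*393244) + 1422*585) = 1/((400732 - 393244) + 831870) = 1/(7488 + 831870) = 1/839358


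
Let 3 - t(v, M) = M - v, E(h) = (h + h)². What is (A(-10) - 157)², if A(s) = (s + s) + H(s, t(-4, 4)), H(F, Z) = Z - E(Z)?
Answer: 79524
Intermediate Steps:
E(h) = 4*h² (E(h) = (2*h)² = 4*h²)
t(v, M) = 3 + v - M (t(v, M) = 3 - (M - v) = 3 + (v - M) = 3 + v - M)
H(F, Z) = Z - 4*Z²
A(s) = -105 + 2*s (A(s) = (s + s) + (3 - 4 - 1*4)*(1 - 4*(3 - 4 - 1*4)) = 2*s + (3 - 4 - 4)*(1 - 4*(3 - 4 - 4)) = 2*s - 5*(1 - 4*(-5)) = 2*s - 5*(1 + 20) = 2*s - 5*21 = 2*s - 105 = -105 + 2*s)
(A(-10) - 157)² = ((-105 + 2*(-10)) - 157)² = ((-105 - 20) - 157)² = (-125 - 157)² = (-282)² = 79524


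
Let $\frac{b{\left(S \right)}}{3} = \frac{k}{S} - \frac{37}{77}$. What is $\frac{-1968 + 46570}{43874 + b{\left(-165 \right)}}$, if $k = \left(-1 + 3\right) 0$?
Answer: $\frac{3434354}{3378187} \approx 1.0166$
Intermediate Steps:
$k = 0$ ($k = 2 \cdot 0 = 0$)
$b{\left(S \right)} = - \frac{111}{77}$ ($b{\left(S \right)} = 3 \left(\frac{0}{S} - \frac{37}{77}\right) = 3 \left(0 - \frac{37}{77}\right) = 3 \left(- \frac{37}{77}\right) = - \frac{111}{77}$)
$\frac{-1968 + 46570}{43874 + b{\left(-165 \right)}} = \frac{-1968 + 46570}{43874 - \frac{111}{77}} = \frac{44602}{\frac{3378187}{77}} = 44602 \cdot \frac{77}{3378187} = \frac{3434354}{3378187}$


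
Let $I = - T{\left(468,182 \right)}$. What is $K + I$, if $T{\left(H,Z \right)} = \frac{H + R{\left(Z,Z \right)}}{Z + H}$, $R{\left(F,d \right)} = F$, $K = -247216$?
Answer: $-247217$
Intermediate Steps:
$T{\left(H,Z \right)} = 1$ ($T{\left(H,Z \right)} = \frac{H + Z}{Z + H} = \frac{H + Z}{H + Z} = 1$)
$I = -1$ ($I = \left(-1\right) 1 = -1$)
$K + I = -247216 - 1 = -247217$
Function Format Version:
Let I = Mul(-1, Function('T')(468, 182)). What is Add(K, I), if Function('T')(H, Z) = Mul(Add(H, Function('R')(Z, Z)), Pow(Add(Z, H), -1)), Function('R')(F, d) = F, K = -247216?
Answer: -247217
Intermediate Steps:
Function('T')(H, Z) = 1 (Function('T')(H, Z) = Mul(Add(H, Z), Pow(Add(Z, H), -1)) = Mul(Add(H, Z), Pow(Add(H, Z), -1)) = 1)
I = -1 (I = Mul(-1, 1) = -1)
Add(K, I) = Add(-247216, -1) = -247217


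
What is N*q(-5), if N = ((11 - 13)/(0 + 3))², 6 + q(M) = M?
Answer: -44/9 ≈ -4.8889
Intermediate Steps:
q(M) = -6 + M
N = 4/9 (N = (-2/3)² = (-2*⅓)² = (-⅔)² = 4/9 ≈ 0.44444)
N*q(-5) = 4*(-6 - 5)/9 = (4/9)*(-11) = -44/9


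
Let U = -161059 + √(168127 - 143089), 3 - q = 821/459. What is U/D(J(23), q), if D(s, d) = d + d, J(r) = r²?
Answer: -73926081/1112 + 1377*√2782/1112 ≈ -66415.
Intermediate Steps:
q = 556/459 (q = 3 - 821/459 = 556/459 ≈ 1.2113)
D(s, d) = 2*d
U = -161059 + 3*√2782 (U = -161059 + √25038 = -161059 + 3*√2782 ≈ -1.6090e+5)
U/D(J(23), q) = (-161059 + 3*√2782)/((2*(556/459))) = (-161059 + 3*√2782)/(1112/459) = (-161059 + 3*√2782)*(459/1112) = -73926081/1112 + 1377*√2782/1112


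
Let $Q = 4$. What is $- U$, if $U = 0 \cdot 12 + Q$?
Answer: $-4$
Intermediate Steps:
$U = 4$ ($U = 0 \cdot 12 + 4 = 0 + 4 = 4$)
$- U = \left(-1\right) 4 = -4$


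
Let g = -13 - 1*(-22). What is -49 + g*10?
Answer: 41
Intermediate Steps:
g = 9 (g = -13 + 22 = 9)
-49 + g*10 = -49 + 9*10 = -49 + 90 = 41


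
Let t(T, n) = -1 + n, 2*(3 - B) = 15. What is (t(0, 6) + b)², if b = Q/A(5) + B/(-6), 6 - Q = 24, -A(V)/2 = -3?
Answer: 121/16 ≈ 7.5625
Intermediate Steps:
B = -9/2 (B = 3 - ½*15 = 3 - 15/2 = -9/2 ≈ -4.5000)
A(V) = 6 (A(V) = -2*(-3) = 6)
Q = -18 (Q = 6 - 1*24 = 6 - 24 = -18)
b = -9/4 (b = -18/6 - 9/2/(-6) = -18*⅙ - 9/2*(-⅙) = -3 + ¾ = -9/4 ≈ -2.2500)
(t(0, 6) + b)² = ((-1 + 6) - 9/4)² = (5 - 9/4)² = (11/4)² = 121/16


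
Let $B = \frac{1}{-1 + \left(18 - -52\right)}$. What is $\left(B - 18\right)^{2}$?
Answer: $\frac{1540081}{4761} \approx 323.48$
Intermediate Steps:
$B = \frac{1}{69}$ ($B = \frac{1}{-1 + \left(18 + 52\right)} = \frac{1}{-1 + 70} = \frac{1}{69} \approx 0.014493$)
$\left(B - 18\right)^{2} = \left(\frac{1}{69} - 18\right)^{2} = \left(- \frac{1241}{69}\right)^{2} = \frac{1540081}{4761}$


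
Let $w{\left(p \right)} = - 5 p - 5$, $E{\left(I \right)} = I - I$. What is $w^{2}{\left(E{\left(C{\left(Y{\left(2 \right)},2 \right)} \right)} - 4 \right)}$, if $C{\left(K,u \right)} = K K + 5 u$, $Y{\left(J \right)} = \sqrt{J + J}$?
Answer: $225$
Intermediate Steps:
$Y{\left(J \right)} = \sqrt{2} \sqrt{J}$ ($Y{\left(J \right)} = \sqrt{2 J} = \sqrt{2} \sqrt{J}$)
$C{\left(K,u \right)} = K^{2} + 5 u$
$E{\left(I \right)} = 0$
$w{\left(p \right)} = -5 - 5 p$
$w^{2}{\left(E{\left(C{\left(Y{\left(2 \right)},2 \right)} \right)} - 4 \right)} = \left(-5 - 5 \left(0 - 4\right)\right)^{2} = \left(-5 - -20\right)^{2} = \left(-5 + 20\right)^{2} = 15^{2} = 225$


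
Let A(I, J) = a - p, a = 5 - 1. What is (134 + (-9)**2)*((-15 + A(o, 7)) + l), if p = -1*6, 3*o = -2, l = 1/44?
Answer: -47085/44 ≈ -1070.1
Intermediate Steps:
l = 1/44 ≈ 0.022727
o = -2/3 (o = (1/3)*(-2) = -2/3 ≈ -0.66667)
p = -6
a = 4
A(I, J) = 10 (A(I, J) = 4 - 1*(-6) = 4 + 6 = 10)
(134 + (-9)**2)*((-15 + A(o, 7)) + l) = (134 + (-9)**2)*((-15 + 10) + 1/44) = (134 + 81)*(-5 + 1/44) = 215*(-219/44) = -47085/44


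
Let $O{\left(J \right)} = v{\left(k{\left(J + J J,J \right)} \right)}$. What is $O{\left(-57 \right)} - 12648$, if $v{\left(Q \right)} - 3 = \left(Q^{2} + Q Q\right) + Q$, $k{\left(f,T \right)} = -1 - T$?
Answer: $-6317$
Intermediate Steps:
$v{\left(Q \right)} = 3 + Q + 2 Q^{2}$ ($v{\left(Q \right)} = 3 + \left(\left(Q^{2} + Q Q\right) + Q\right) = 3 + \left(\left(Q^{2} + Q^{2}\right) + Q\right) = 3 + \left(2 Q^{2} + Q\right) = 3 + \left(Q + 2 Q^{2}\right) = 3 + Q + 2 Q^{2}$)
$O{\left(J \right)} = 2 - J + 2 \left(-1 - J\right)^{2}$ ($O{\left(J \right)} = 3 - \left(1 + J\right) + 2 \left(-1 - J\right)^{2} = 2 - J + 2 \left(-1 - J\right)^{2}$)
$O{\left(-57 \right)} - 12648 = \left(2 - -57 + 2 \left(1 - 57\right)^{2}\right) - 12648 = \left(2 + 57 + 2 \left(-56\right)^{2}\right) - 12648 = \left(2 + 57 + 2 \cdot 3136\right) - 12648 = \left(2 + 57 + 6272\right) - 12648 = 6331 - 12648 = -6317$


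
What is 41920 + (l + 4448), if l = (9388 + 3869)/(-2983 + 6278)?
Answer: 152795817/3295 ≈ 46372.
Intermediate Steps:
l = 13257/3295 ≈ 4.0234
41920 + (l + 4448) = 41920 + (13257/3295 + 4448) = 41920 + 14669417/3295 = 152795817/3295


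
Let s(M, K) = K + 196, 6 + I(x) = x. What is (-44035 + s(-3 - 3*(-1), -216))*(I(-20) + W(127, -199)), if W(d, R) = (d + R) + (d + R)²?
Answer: -224063730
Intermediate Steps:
I(x) = -6 + x
W(d, R) = R + d + (R + d)² (W(d, R) = (R + d) + (R + d)² = R + d + (R + d)²)
s(M, K) = 196 + K
(-44035 + s(-3 - 3*(-1), -216))*(I(-20) + W(127, -199)) = (-44035 + (196 - 216))*((-6 - 20) + (-199 + 127 + (-199 + 127)²)) = (-44035 - 20)*(-26 + (-199 + 127 + (-72)²)) = -44055*(-26 + (-199 + 127 + 5184)) = -44055*(-26 + 5112) = -44055*5086 = -224063730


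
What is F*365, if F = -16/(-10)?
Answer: 584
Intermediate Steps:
F = 8/5 (F = -16*(-⅒) = 8/5 ≈ 1.6000)
F*365 = (8/5)*365 = 584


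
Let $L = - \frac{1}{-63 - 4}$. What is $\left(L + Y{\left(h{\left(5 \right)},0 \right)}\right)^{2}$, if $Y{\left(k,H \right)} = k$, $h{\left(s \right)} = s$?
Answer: $\frac{112896}{4489} \approx 25.149$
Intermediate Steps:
$L = \frac{1}{67}$ ($L = - \frac{1}{-67} = \left(-1\right) \left(- \frac{1}{67}\right) = \frac{1}{67} \approx 0.014925$)
$\left(L + Y{\left(h{\left(5 \right)},0 \right)}\right)^{2} = \left(\frac{1}{67} + 5\right)^{2} = \left(\frac{336}{67}\right)^{2} = \frac{112896}{4489}$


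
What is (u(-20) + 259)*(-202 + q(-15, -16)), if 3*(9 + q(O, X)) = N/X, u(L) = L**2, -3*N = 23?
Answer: -20007899/144 ≈ -1.3894e+5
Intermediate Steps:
N = -23/3 (N = -1/3*23 = -23/3 ≈ -7.6667)
q(O, X) = -9 - 23/(9*X) (q(O, X) = -9 + (-23/(3*X))/3 = -9 - 23/(9*X))
(u(-20) + 259)*(-202 + q(-15, -16)) = ((-20)**2 + 259)*(-202 + (-9 - 23/9/(-16))) = (400 + 259)*(-202 + (-9 - 23/9*(-1/16))) = 659*(-202 + (-9 + 23/144)) = 659*(-202 - 1273/144) = 659*(-30361/144) = -20007899/144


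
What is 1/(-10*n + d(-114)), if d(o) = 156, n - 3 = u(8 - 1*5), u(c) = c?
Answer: 1/96 ≈ 0.010417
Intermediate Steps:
n = 6 (n = 3 + (8 - 1*5) = 3 + (8 - 5) = 3 + 3 = 6)
1/(-10*n + d(-114)) = 1/(-10*6 + 156) = 1/(-60 + 156) = 1/96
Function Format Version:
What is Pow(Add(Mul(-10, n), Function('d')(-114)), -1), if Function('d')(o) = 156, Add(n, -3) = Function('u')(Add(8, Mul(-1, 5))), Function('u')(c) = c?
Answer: Rational(1, 96) ≈ 0.010417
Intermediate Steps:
n = 6 (n = Add(3, Add(8, Mul(-1, 5))) = Add(3, Add(8, -5)) = Add(3, 3) = 6)
Pow(Add(Mul(-10, n), Function('d')(-114)), -1) = Pow(Add(Mul(-10, 6), 156), -1) = Pow(Add(-60, 156), -1) = Pow(96, -1) = Rational(1, 96)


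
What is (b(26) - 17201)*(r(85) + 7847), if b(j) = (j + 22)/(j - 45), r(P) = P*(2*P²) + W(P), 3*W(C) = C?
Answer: -1212145737992/57 ≈ -2.1266e+10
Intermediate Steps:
W(C) = C/3
r(P) = 2*P³ + P/3 (r(P) = P*(2*P²) + P/3 = 2*P³ + P/3)
b(j) = (22 + j)/(-45 + j)
(b(26) - 17201)*(r(85) + 7847) = ((22 + 26)/(-45 + 26) - 17201)*((2*85³ + (⅓)*85) + 7847) = (48/(-19) - 17201)*((2*614125 + 85/3) + 7847) = (-1/19*48 - 17201)*((1228250 + 85/3) + 7847) = (-48/19 - 17201)*(3684835/3 + 7847) = -326867/19*3708376/3 = -1212145737992/57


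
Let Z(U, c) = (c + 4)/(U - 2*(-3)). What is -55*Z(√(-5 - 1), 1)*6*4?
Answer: -6600/7 + 1100*I*√6/7 ≈ -942.86 + 384.92*I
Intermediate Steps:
Z(U, c) = (4 + c)/(6 + U) (Z(U, c) = (4 + c)/(U + 6) = (4 + c)/(6 + U))
-55*Z(√(-5 - 1), 1)*6*4 = -55*((4 + 1)/(6 + √(-5 - 1)))*6*4 = -55*(5/(6 + √(-6)))*6*4 = -55*(5/(6 + I*√6))*6*4 = -55*30/(6 + I*√6)*4 = -6600/(6 + I*√6)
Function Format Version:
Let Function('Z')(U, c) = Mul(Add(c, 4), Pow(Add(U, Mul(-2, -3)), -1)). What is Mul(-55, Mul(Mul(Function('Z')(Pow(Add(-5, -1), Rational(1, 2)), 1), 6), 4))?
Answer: Add(Rational(-6600, 7), Mul(Rational(1100, 7), I, Pow(6, Rational(1, 2)))) ≈ Add(-942.86, Mul(384.92, I))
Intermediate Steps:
Function('Z')(U, c) = Mul(Pow(Add(6, U), -1), Add(4, c)) (Function('Z')(U, c) = Mul(Add(4, c), Pow(Add(U, 6), -1)) = Mul(Add(4, c), Pow(Add(6, U), -1)) = Mul(Pow(Add(6, U), -1), Add(4, c)))
Mul(-55, Mul(Mul(Function('Z')(Pow(Add(-5, -1), Rational(1, 2)), 1), 6), 4)) = Mul(-55, Mul(Mul(Mul(Pow(Add(6, Pow(Add(-5, -1), Rational(1, 2))), -1), Add(4, 1)), 6), 4)) = Mul(-55, Mul(Mul(Mul(Pow(Add(6, Pow(-6, Rational(1, 2))), -1), 5), 6), 4)) = Mul(-55, Mul(Mul(Mul(Pow(Add(6, Mul(I, Pow(6, Rational(1, 2)))), -1), 5), 6), 4)) = Mul(-55, Mul(Mul(Mul(5, Pow(Add(6, Mul(I, Pow(6, Rational(1, 2)))), -1)), 6), 4)) = Mul(-55, Mul(Mul(30, Pow(Add(6, Mul(I, Pow(6, Rational(1, 2)))), -1)), 4)) = Mul(-55, Mul(120, Pow(Add(6, Mul(I, Pow(6, Rational(1, 2)))), -1))) = Mul(-6600, Pow(Add(6, Mul(I, Pow(6, Rational(1, 2)))), -1))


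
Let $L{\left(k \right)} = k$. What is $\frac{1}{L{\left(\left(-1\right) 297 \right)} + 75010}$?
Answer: $\frac{1}{74713} \approx 1.3385 \cdot 10^{-5}$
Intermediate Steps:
$\frac{1}{L{\left(\left(-1\right) 297 \right)} + 75010} = \frac{1}{\left(-1\right) 297 + 75010} = \frac{1}{-297 + 75010} = \frac{1}{74713}$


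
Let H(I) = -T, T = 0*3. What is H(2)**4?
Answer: 0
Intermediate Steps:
T = 0
H(I) = 0 (H(I) = -1*0 = 0)
H(2)**4 = 0**4 = 0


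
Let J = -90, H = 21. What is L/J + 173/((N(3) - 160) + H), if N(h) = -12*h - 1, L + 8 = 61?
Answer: -12449/7920 ≈ -1.5718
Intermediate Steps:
L = 53 (L = -8 + 61 = 53)
N(h) = -1 - 12*h
L/J + 173/((N(3) - 160) + H) = 53/(-90) + 173/(((-1 - 12*3) - 160) + 21) = 53*(-1/90) + 173/(((-1 - 36) - 160) + 21) = -53/90 + 173/((-37 - 160) + 21) = -53/90 + 173/(-197 + 21) = -53/90 + 173/(-176) = -53/90 + 173*(-1/176) = -53/90 - 173/176 = -12449/7920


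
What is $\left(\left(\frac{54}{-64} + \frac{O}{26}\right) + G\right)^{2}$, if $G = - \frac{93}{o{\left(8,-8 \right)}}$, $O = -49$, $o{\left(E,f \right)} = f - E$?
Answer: $\frac{1646089}{173056} \approx 9.5119$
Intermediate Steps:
$G = \frac{93}{16}$ ($G = - \frac{93}{-8 - 8} = - \frac{93}{-16} = \left(-93\right) \left(- \frac{1}{16}\right) = \frac{93}{16} \approx 5.8125$)
$\left(\left(\frac{54}{-64} + \frac{O}{26}\right) + G\right)^{2} = \left(\left(\frac{54}{-64} - \frac{49}{26}\right) + \frac{93}{16}\right)^{2} = \left(\left(54 \left(- \frac{1}{64}\right) - \frac{49}{26}\right) + \frac{93}{16}\right)^{2} = \left(\left(- \frac{27}{32} - \frac{49}{26}\right) + \frac{93}{16}\right)^{2} = \left(- \frac{1135}{416} + \frac{93}{16}\right)^{2} = \left(\frac{1283}{416}\right)^{2} = \frac{1646089}{173056}$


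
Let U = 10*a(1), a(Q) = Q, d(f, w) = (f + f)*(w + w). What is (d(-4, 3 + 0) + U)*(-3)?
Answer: 114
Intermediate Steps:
d(f, w) = 4*f*w (d(f, w) = (2*f)*(2*w) = 4*f*w)
U = 10 (U = 10*1 = 10)
(d(-4, 3 + 0) + U)*(-3) = (4*(-4)*(3 + 0) + 10)*(-3) = (4*(-4)*3 + 10)*(-3) = (-48 + 10)*(-3) = -38*(-3) = 114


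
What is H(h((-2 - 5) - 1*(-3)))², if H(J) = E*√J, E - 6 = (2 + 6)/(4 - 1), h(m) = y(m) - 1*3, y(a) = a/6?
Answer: -7436/27 ≈ -275.41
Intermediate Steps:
y(a) = a/6 (y(a) = a*(⅙) = a/6)
h(m) = -3 + m/6 (h(m) = m/6 - 1*3 = m/6 - 3 = -3 + m/6)
E = 26/3 (E = 6 + (2 + 6)/(4 - 1) = 6 + 8/3 = 26/3 ≈ 8.6667)
H(J) = 26*√J/3
H(h((-2 - 5) - 1*(-3)))² = (26*√(-3 + ((-2 - 5) - 1*(-3))/6)/3)² = (26*√(-3 + (-7 + 3)/6)/3)² = (26*√(-3 + (⅙)*(-4))/3)² = (26*√(-3 - ⅔)/3)² = (26*√(-11/3)/3)² = (26*(I*√33/3)/3)² = (26*I*√33/9)² = -7436/27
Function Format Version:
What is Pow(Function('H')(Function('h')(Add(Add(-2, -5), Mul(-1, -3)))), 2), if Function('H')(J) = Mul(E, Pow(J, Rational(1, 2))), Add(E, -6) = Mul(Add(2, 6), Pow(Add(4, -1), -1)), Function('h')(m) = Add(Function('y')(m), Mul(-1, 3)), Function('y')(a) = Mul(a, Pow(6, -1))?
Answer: Rational(-7436, 27) ≈ -275.41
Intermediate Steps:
Function('y')(a) = Mul(Rational(1, 6), a) (Function('y')(a) = Mul(a, Rational(1, 6)) = Mul(Rational(1, 6), a))
Function('h')(m) = Add(-3, Mul(Rational(1, 6), m)) (Function('h')(m) = Add(Mul(Rational(1, 6), m), Mul(-1, 3)) = Add(Mul(Rational(1, 6), m), -3) = Add(-3, Mul(Rational(1, 6), m)))
E = Rational(26, 3) (E = Add(6, Mul(Add(2, 6), Pow(Add(4, -1), -1))) = Add(6, Mul(8, Pow(3, -1))) = Add(6, Mul(8, Rational(1, 3))) = Add(6, Rational(8, 3)) = Rational(26, 3) ≈ 8.6667)
Function('H')(J) = Mul(Rational(26, 3), Pow(J, Rational(1, 2)))
Pow(Function('H')(Function('h')(Add(Add(-2, -5), Mul(-1, -3)))), 2) = Pow(Mul(Rational(26, 3), Pow(Add(-3, Mul(Rational(1, 6), Add(Add(-2, -5), Mul(-1, -3)))), Rational(1, 2))), 2) = Pow(Mul(Rational(26, 3), Pow(Add(-3, Mul(Rational(1, 6), Add(-7, 3))), Rational(1, 2))), 2) = Pow(Mul(Rational(26, 3), Pow(Add(-3, Mul(Rational(1, 6), -4)), Rational(1, 2))), 2) = Pow(Mul(Rational(26, 3), Pow(Add(-3, Rational(-2, 3)), Rational(1, 2))), 2) = Pow(Mul(Rational(26, 3), Pow(Rational(-11, 3), Rational(1, 2))), 2) = Pow(Mul(Rational(26, 3), Mul(Rational(1, 3), I, Pow(33, Rational(1, 2)))), 2) = Pow(Mul(Rational(26, 9), I, Pow(33, Rational(1, 2))), 2) = Rational(-7436, 27)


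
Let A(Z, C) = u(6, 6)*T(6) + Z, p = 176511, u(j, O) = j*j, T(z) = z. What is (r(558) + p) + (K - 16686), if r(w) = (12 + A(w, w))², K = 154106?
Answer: 931727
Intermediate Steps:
u(j, O) = j²
A(Z, C) = 216 + Z (A(Z, C) = 6²*6 + Z = 36*6 + Z = 216 + Z)
r(w) = (228 + w)² (r(w) = (12 + (216 + w))² = (228 + w)²)
(r(558) + p) + (K - 16686) = ((228 + 558)² + 176511) + (154106 - 16686) = (786² + 176511) + 137420 = (617796 + 176511) + 137420 = 794307 + 137420 = 931727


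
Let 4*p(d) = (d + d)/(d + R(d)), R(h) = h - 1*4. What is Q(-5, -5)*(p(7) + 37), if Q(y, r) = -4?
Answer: -747/5 ≈ -149.40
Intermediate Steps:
R(h) = -4 + h (R(h) = h - 4 = -4 + h)
p(d) = d/(2*(-4 + 2*d)) (p(d) = ((d + d)/(d + (-4 + d)))/4 = ((2*d)/(-4 + 2*d))/4 = (2*d/(-4 + 2*d))/4 = d/(2*(-4 + 2*d)))
Q(-5, -5)*(p(7) + 37) = -4*((¼)*7/(-2 + 7) + 37) = -4*((¼)*7/5 + 37) = -4*((¼)*7*(⅕) + 37) = -4*(7/20 + 37) = -4*747/20 = -747/5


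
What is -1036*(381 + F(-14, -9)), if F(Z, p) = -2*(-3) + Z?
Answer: -386428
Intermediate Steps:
F(Z, p) = 6 + Z
-1036*(381 + F(-14, -9)) = -1036*(381 + (6 - 14)) = -1036*(381 - 8) = -1036*373 = -386428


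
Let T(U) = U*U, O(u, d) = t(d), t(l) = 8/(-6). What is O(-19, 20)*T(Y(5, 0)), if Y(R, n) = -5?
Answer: -100/3 ≈ -33.333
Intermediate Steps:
t(l) = -4/3 (t(l) = 8*(-1/6) = -4/3)
O(u, d) = -4/3
T(U) = U**2
O(-19, 20)*T(Y(5, 0)) = -4/3*(-5)**2 = -4/3*25 = -100/3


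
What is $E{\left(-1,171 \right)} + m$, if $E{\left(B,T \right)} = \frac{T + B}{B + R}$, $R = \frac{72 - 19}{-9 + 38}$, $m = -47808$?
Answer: $- \frac{571231}{12} \approx -47603.0$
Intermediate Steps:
$R = \frac{53}{29} \approx 1.8276$
$E{\left(B,T \right)} = \frac{B + T}{\frac{53}{29} + B}$ ($E{\left(B,T \right)} = \frac{T + B}{B + \frac{53}{29}} = \frac{B + T}{\frac{53}{29} + B}$)
$E{\left(-1,171 \right)} + m = \frac{29 \left(-1 + 171\right)}{53 + 29 \left(-1\right)} - 47808 = 29 \frac{1}{53 - 29} \cdot 170 - 47808 = 29 \cdot \frac{1}{24} \cdot 170 - 47808 = \frac{2465}{12} - 47808 = - \frac{571231}{12}$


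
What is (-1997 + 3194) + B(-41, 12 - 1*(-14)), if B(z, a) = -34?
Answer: 1163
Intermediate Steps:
(-1997 + 3194) + B(-41, 12 - 1*(-14)) = (-1997 + 3194) - 34 = 1197 - 34 = 1163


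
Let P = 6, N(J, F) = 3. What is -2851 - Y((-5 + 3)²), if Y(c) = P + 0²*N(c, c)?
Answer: -2857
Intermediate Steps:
Y(c) = 6 (Y(c) = 6 + 0²*3 = 6 + 0*3 = 6 + 0 = 6)
-2851 - Y((-5 + 3)²) = -2851 - 1*6 = -2851 - 6 = -2857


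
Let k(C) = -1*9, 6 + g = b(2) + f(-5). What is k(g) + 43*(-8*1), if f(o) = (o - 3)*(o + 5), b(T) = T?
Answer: -353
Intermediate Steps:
f(o) = (-3 + o)*(5 + o)
g = -4 (g = -6 + (2 + (-15 + (-5)² + 2*(-5))) = -6 + (2 + (-15 + 25 - 10)) = -6 + (2 + 0) = -6 + 2 = -4)
k(C) = -9
k(g) + 43*(-8*1) = -9 + 43*(-8*1) = -9 + 43*(-8) = -9 - 344 = -353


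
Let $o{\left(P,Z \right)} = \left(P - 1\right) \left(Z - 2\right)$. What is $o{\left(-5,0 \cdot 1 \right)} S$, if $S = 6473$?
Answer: $77676$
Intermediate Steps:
$o{\left(P,Z \right)} = \left(-1 + P\right) \left(-2 + Z\right)$
$o{\left(-5,0 \cdot 1 \right)} S = \left(2 - 0 \cdot 1 - -10 - 5 \cdot 0 \cdot 1\right) 6473 = \left(2 - 0 + 10 - 0\right) 6473 = \left(2 + 0 + 10 + 0\right) 6473 = 12 \cdot 6473 = 77676$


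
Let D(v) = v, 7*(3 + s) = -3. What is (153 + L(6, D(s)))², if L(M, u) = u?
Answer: 1096209/49 ≈ 22372.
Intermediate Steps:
s = -24/7 (s = -3 + (⅐)*(-3) = -3 - 3/7 = -24/7 ≈ -3.4286)
(153 + L(6, D(s)))² = (153 - 24/7)² = (1047/7)² = 1096209/49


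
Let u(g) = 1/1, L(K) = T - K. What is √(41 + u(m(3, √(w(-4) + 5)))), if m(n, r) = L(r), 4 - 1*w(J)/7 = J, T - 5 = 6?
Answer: √42 ≈ 6.4807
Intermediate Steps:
T = 11 (T = 5 + 6 = 11)
L(K) = 11 - K
w(J) = 28 - 7*J
m(n, r) = 11 - r
u(g) = 1
√(41 + u(m(3, √(w(-4) + 5)))) = √(41 + 1) = √42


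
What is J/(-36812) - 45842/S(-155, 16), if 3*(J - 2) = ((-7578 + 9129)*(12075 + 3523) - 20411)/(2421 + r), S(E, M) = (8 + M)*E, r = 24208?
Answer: 15089790576/1225333435 ≈ 12.315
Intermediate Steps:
S(E, M) = E*(8 + M)
J = 24331861/79887 (J = 2 + (((-7578 + 9129)*(12075 + 3523) - 20411)/(2421 + 24208))/3 = 2 + ((1551*15598 - 20411)/26629)/3 = 2 + ((24192498 - 20411)*(1/26629))/3 = 2 + (24172087*(1/26629))/3 = 2 + (⅓)*(24172087/26629) = 2 + 24172087/79887 = 24331861/79887 ≈ 304.58)
J/(-36812) - 45842/S(-155, 16) = (24331861/79887)/(-36812) - 45842*(-1/(155*(8 + 16))) = (24331861/79887)*(-1/36812) - 45842/((-155*24)) = -24331861/2940800244 - 45842/(-3720) = -24331861/2940800244 - 45842*(-1/3720) = -24331861/2940800244 + 22921/1860 = 15089790576/1225333435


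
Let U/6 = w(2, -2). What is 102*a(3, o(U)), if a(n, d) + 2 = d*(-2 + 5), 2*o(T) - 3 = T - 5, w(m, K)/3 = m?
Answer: 4998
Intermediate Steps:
w(m, K) = 3*m
U = 36 (U = 6*(3*2) = 6*6 = 36)
o(T) = -1 + T/2 (o(T) = 3/2 + (T - 5)/2 = 3/2 + (-5 + T)/2 = 3/2 + (-5/2 + T/2) = -1 + T/2)
a(n, d) = -2 + 3*d (a(n, d) = -2 + d*(-2 + 5) = -2 + d*3 = -2 + 3*d)
102*a(3, o(U)) = 102*(-2 + 3*(-1 + (½)*36)) = 102*(-2 + 3*(-1 + 18)) = 102*(-2 + 3*17) = 102*(-2 + 51) = 102*49 = 4998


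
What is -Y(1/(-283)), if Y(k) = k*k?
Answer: -1/80089 ≈ -1.2486e-5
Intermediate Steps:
Y(k) = k**2
-Y(1/(-283)) = -(1/(-283))**2 = -(-1/283)**2 = -1*1/80089 = -1/80089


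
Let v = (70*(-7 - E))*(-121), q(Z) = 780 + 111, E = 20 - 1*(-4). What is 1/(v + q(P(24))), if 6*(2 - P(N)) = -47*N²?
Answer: 1/263461 ≈ 3.7956e-6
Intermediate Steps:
E = 24 (E = 20 + 4 = 24)
P(N) = 2 + 47*N²/6 (P(N) = 2 - (-47)*N²/6 = 2 + 47*N²/6)
q(Z) = 891
v = 262570 (v = (70*(-7 - 1*24))*(-121) = (70*(-7 - 24))*(-121) = (70*(-31))*(-121) = -2170*(-121) = 262570)
1/(v + q(P(24))) = 1/(262570 + 891) = 1/263461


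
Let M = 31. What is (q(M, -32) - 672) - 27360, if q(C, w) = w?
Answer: -28064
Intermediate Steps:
(q(M, -32) - 672) - 27360 = (-32 - 672) - 27360 = -704 - 27360 = -28064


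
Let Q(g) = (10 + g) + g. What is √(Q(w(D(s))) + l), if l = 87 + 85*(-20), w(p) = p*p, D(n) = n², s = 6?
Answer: √989 ≈ 31.448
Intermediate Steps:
w(p) = p²
Q(g) = 10 + 2*g
l = -1613 (l = 87 - 1700 = -1613)
√(Q(w(D(s))) + l) = √((10 + 2*(6²)²) - 1613) = √((10 + 2*36²) - 1613) = √((10 + 2*1296) - 1613) = √((10 + 2592) - 1613) = √(2602 - 1613) = √989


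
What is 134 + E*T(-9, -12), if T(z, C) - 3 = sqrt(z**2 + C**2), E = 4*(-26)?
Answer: -1738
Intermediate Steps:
E = -104
T(z, C) = 3 + sqrt(C**2 + z**2) (T(z, C) = 3 + sqrt(z**2 + C**2) = 3 + sqrt(C**2 + z**2))
134 + E*T(-9, -12) = 134 - 104*(3 + sqrt((-12)**2 + (-9)**2)) = 134 - 104*(3 + sqrt(144 + 81)) = 134 - 104*(3 + sqrt(225)) = 134 - 104*(3 + 15) = 134 - 104*18 = 134 - 1872 = -1738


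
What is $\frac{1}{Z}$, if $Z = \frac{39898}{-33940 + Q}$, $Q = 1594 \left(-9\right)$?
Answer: $- \frac{24143}{19949} \approx -1.2102$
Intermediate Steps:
$Q = -14346$
$Z = - \frac{19949}{24143}$ ($Z = \frac{39898}{-33940 - 14346} = \frac{39898}{-48286} = 39898 \left(- \frac{1}{48286}\right) = - \frac{19949}{24143} \approx -0.82629$)
$\frac{1}{Z} = \frac{1}{- \frac{19949}{24143}} = - \frac{24143}{19949}$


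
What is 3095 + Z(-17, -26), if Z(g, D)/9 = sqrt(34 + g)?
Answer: 3095 + 9*sqrt(17) ≈ 3132.1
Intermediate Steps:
Z(g, D) = 9*sqrt(34 + g)
3095 + Z(-17, -26) = 3095 + 9*sqrt(34 - 17) = 3095 + 9*sqrt(17)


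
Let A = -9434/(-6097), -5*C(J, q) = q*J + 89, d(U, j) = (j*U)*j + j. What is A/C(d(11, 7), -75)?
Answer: 47170/249129517 ≈ 0.00018934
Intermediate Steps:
d(U, j) = j + U*j² (d(U, j) = (U*j)*j + j = U*j² + j = j + U*j²)
C(J, q) = -89/5 - J*q/5 (C(J, q) = -(q*J + 89)/5 = -(J*q + 89)/5 = -(89 + J*q)/5 = -89/5 - J*q/5)
A = 9434/6097 (A = -9434*(-1/6097) = 9434/6097 ≈ 1.5473)
A/C(d(11, 7), -75) = 9434/(6097*(-89/5 - ⅕*7*(1 + 11*7)*(-75))) = 9434/(6097*(-89/5 - ⅕*7*(1 + 77)*(-75))) = 9434/(6097*(-89/5 - ⅕*7*78*(-75))) = 9434/(6097*(-89/5 - ⅕*546*(-75))) = 9434/(6097*(-89/5 + 8190)) = 9434/(6097*(40861/5)) = (9434/6097)*(5/40861) = 47170/249129517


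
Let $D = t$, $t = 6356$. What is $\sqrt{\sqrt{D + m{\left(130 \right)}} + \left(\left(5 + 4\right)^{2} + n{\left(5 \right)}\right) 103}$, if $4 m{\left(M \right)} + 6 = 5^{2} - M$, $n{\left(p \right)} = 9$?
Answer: $\frac{\sqrt{37080 + 2 \sqrt{25313}}}{2} \approx 96.693$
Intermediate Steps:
$D = 6356$
$m{\left(M \right)} = \frac{19}{4} - \frac{M}{4}$ ($m{\left(M \right)} = - \frac{3}{2} + \frac{5^{2} - M}{4} = - \frac{3}{2} + \frac{25 - M}{4} = - \frac{3}{2} - \left(- \frac{25}{4} + \frac{M}{4}\right) = \frac{19}{4} - \frac{M}{4}$)
$\sqrt{\sqrt{D + m{\left(130 \right)}} + \left(\left(5 + 4\right)^{2} + n{\left(5 \right)}\right) 103} = \sqrt{\sqrt{6356 + \left(\frac{19}{4} - \frac{65}{2}\right)} + \left(\left(5 + 4\right)^{2} + 9\right) 103} = \sqrt{\sqrt{6356 + \left(\frac{19}{4} - \frac{65}{2}\right)} + \left(9^{2} + 9\right) 103} = \sqrt{\sqrt{6356 - \frac{111}{4}} + \left(81 + 9\right) 103} = \sqrt{\sqrt{\frac{25313}{4}} + 90 \cdot 103} = \sqrt{\frac{\sqrt{25313}}{2} + 9270} = \sqrt{9270 + \frac{\sqrt{25313}}{2}}$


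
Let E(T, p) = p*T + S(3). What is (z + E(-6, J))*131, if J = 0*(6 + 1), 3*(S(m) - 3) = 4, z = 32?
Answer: 14279/3 ≈ 4759.7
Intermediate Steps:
S(m) = 13/3 (S(m) = 3 + (1/3)*4 = 3 + 4/3 = 13/3)
J = 0 (J = 0*7 = 0)
E(T, p) = 13/3 + T*p (E(T, p) = p*T + 13/3 = T*p + 13/3 = 13/3 + T*p)
(z + E(-6, J))*131 = (32 + (13/3 - 6*0))*131 = (32 + (13/3 + 0))*131 = (32 + 13/3)*131 = (109/3)*131 = 14279/3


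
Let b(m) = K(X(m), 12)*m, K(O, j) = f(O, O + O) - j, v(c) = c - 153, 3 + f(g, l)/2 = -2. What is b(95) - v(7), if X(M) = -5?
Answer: -1944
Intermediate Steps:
f(g, l) = -10 (f(g, l) = -6 + 2*(-2) = -6 - 4 = -10)
v(c) = -153 + c
K(O, j) = -10 - j
b(m) = -22*m (b(m) = (-10 - 1*12)*m = (-10 - 12)*m = -22*m)
b(95) - v(7) = -22*95 - (-153 + 7) = -2090 - 1*(-146) = -2090 + 146 = -1944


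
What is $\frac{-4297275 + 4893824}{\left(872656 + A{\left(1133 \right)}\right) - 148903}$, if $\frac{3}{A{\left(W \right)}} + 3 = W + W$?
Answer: $\frac{1349990387}{1637853042} \approx 0.82424$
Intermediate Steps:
$A{\left(W \right)} = \frac{3}{-3 + 2 W}$ ($A{\left(W \right)} = \frac{3}{-3 + \left(W + W\right)} = \frac{3}{-3 + 2 W}$)
$\frac{-4297275 + 4893824}{\left(872656 + A{\left(1133 \right)}\right) - 148903} = \frac{-4297275 + 4893824}{\left(872656 + \frac{3}{-3 + 2 \cdot 1133}\right) - 148903} = \frac{596549}{\left(872656 + \frac{3}{-3 + 2266}\right) - 148903} = \frac{596549}{\left(872656 + \frac{3}{2263}\right) - 148903} = \frac{596549}{\frac{1974820531}{2263} - 148903} = \frac{596549}{\frac{1637853042}{2263}} = 596549 \cdot \frac{2263}{1637853042} = \frac{1349990387}{1637853042}$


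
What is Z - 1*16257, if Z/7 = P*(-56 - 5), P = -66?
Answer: 11925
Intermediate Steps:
Z = 28182 (Z = 7*(-66*(-56 - 5)) = 7*(-66*(-61)) = 7*4026 = 28182)
Z - 1*16257 = 28182 - 1*16257 = 28182 - 16257 = 11925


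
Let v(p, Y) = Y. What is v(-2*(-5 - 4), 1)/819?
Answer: 1/819 ≈ 0.0012210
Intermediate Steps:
v(-2*(-5 - 4), 1)/819 = 1/819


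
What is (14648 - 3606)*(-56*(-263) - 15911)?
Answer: -13062686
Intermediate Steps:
(14648 - 3606)*(-56*(-263) - 15911) = 11042*(14728 - 15911) = 11042*(-1183) = -13062686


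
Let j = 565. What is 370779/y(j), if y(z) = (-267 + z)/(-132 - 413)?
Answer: -202074555/298 ≈ -6.7810e+5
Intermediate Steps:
y(z) = 267/545 - z/545 (y(z) = (-267 + z)/(-545) = (-267 + z)*(-1/545) = 267/545 - z/545)
370779/y(j) = 370779/(267/545 - 1/545*565) = 370779/(267/545 - 113/109) = 370779/(-298/545) = 370779*(-545/298) = -202074555/298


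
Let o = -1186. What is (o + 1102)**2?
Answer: 7056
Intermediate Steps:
(o + 1102)**2 = (-1186 + 1102)**2 = (-84)**2 = 7056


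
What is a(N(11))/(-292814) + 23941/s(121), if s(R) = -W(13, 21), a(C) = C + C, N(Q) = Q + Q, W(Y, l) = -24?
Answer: 3505129459/3513768 ≈ 997.54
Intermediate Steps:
N(Q) = 2*Q
a(C) = 2*C
s(R) = 24 (s(R) = -1*(-24) = 24)
a(N(11))/(-292814) + 23941/s(121) = (2*(2*11))/(-292814) + 23941/24 = (2*22)*(-1/292814) + 23941*(1/24) = 44*(-1/292814) + 23941/24 = -22/146407 + 23941/24 = 3505129459/3513768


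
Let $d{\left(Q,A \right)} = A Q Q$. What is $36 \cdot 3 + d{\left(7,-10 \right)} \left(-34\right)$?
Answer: $16768$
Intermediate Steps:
$d{\left(Q,A \right)} = A Q^{2}$
$36 \cdot 3 + d{\left(7,-10 \right)} \left(-34\right) = 36 \cdot 3 + - 10 \cdot 7^{2} \left(-34\right) = 108 + \left(-10\right) 49 \left(-34\right) = 108 - -16660 = 108 + 16660 = 16768$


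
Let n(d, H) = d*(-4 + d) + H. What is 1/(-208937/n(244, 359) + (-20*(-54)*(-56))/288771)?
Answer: -810195169/3042779407 ≈ -0.26627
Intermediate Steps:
n(d, H) = H + d*(-4 + d)
1/(-208937/n(244, 359) + (-20*(-54)*(-56))/288771) = 1/(-208937/(359 + 244**2 - 4*244) + (-20*(-54)*(-56))/288771) = 1/(-208937/(359 + 59536 - 976) + (1080*(-56))*(1/288771)) = 1/(-208937/58919 - 60480*1/288771) = 1/(-208937*1/58919 - 2880/13751) = 1/(-208937/58919 - 2880/13751) = 1/(-3042779407/810195169) = -810195169/3042779407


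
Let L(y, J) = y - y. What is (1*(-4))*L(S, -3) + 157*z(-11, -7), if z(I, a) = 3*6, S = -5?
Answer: 2826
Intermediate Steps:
z(I, a) = 18
L(y, J) = 0
(1*(-4))*L(S, -3) + 157*z(-11, -7) = (1*(-4))*0 + 157*18 = -4*0 + 2826 = 0 + 2826 = 2826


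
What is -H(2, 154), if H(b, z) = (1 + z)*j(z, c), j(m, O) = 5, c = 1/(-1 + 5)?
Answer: -775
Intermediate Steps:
c = 1/4 ≈ 0.25000
H(b, z) = 5 + 5*z (H(b, z) = (1 + z)*5 = 5 + 5*z)
-H(2, 154) = -(5 + 5*154) = -(5 + 770) = -1*775 = -775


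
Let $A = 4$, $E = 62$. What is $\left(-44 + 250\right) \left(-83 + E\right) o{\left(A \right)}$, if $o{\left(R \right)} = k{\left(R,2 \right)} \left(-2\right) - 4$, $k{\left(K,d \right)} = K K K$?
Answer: $571032$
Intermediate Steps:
$k{\left(K,d \right)} = K^{3}$ ($k{\left(K,d \right)} = K^{2} K = K^{3}$)
$o{\left(R \right)} = -4 - 2 R^{3}$ ($o{\left(R \right)} = R^{3} \left(-2\right) - 4 = - 2 R^{3} - 4 = -4 - 2 R^{3}$)
$\left(-44 + 250\right) \left(-83 + E\right) o{\left(A \right)} = \left(-44 + 250\right) \left(-83 + 62\right) \left(-4 - 2 \cdot 4^{3}\right) = 206 \left(-21\right) \left(-4 - 128\right) = - 4326 \left(-4 - 128\right) = \left(-4326\right) \left(-132\right) = 571032$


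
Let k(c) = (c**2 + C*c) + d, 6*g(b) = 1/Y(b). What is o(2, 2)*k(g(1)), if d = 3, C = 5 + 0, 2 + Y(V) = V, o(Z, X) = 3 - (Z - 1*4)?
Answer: 395/36 ≈ 10.972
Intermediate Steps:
o(Z, X) = 7 - Z (o(Z, X) = 3 - (Z - 4) = 3 - (-4 + Z) = 3 + (4 - Z) = 7 - Z)
Y(V) = -2 + V
C = 5
g(b) = 1/(6*(-2 + b))
k(c) = 3 + c**2 + 5*c (k(c) = (c**2 + 5*c) + 3 = 3 + c**2 + 5*c)
o(2, 2)*k(g(1)) = (7 - 1*2)*(3 + (1/(6*(-2 + 1)))**2 + 5*(1/(6*(-2 + 1)))) = (7 - 2)*(3 + ((1/6)/(-1))**2 + 5*((1/6)/(-1))) = 5*(3 + ((1/6)*(-1))**2 + 5*((1/6)*(-1))) = 5*(3 + (-1/6)**2 + 5*(-1/6)) = 5*(3 + 1/36 - 5/6) = 5*(79/36) = 395/36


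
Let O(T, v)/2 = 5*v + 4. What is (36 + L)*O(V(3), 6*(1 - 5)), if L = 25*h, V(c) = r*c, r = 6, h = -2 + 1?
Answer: -2552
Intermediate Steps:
h = -1
V(c) = 6*c
O(T, v) = 8 + 10*v (O(T, v) = 2*(5*v + 4) = 2*(4 + 5*v) = 8 + 10*v)
L = -25 (L = 25*(-1) = -25)
(36 + L)*O(V(3), 6*(1 - 5)) = (36 - 25)*(8 + 10*(6*(1 - 5))) = 11*(8 + 10*(6*(-4))) = 11*(8 + 10*(-24)) = 11*(8 - 240) = 11*(-232) = -2552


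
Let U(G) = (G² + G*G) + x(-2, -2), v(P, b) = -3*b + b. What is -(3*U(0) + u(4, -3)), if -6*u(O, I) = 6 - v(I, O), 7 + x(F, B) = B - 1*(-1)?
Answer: 79/3 ≈ 26.333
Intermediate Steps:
v(P, b) = -2*b
x(F, B) = -6 + B (x(F, B) = -7 + (B - 1*(-1)) = -7 + (B + 1) = -7 + (1 + B) = -6 + B)
u(O, I) = -1 - O/3 (u(O, I) = -(6 - (-2)*O)/6 = -(6 + 2*O)/6 = -1 - O/3)
U(G) = -8 + 2*G² (U(G) = (G² + G*G) + (-6 - 2) = (G² + G²) - 8 = 2*G² - 8 = -8 + 2*G²)
-(3*U(0) + u(4, -3)) = -(3*(-8 + 2*0²) + (-1 - ⅓*4)) = -(3*(-8 + 2*0) + (-1 - 4/3)) = -(3*(-8 + 0) - 7/3) = -(3*(-8) - 7/3) = -(-24 - 7/3) = -1*(-79/3) = 79/3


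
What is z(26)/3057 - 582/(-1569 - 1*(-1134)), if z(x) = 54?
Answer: 200296/147755 ≈ 1.3556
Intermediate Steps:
z(26)/3057 - 582/(-1569 - 1*(-1134)) = 54/3057 - 582/(-1569 - 1*(-1134)) = 54*(1/3057) - 582/(-1569 + 1134) = 18/1019 - 582/(-435) = 18/1019 - 582*(-1/435) = 18/1019 + 194/145 = 200296/147755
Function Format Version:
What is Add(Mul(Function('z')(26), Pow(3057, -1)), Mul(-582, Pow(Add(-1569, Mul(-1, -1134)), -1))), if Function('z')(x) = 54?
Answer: Rational(200296, 147755) ≈ 1.3556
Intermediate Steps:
Add(Mul(Function('z')(26), Pow(3057, -1)), Mul(-582, Pow(Add(-1569, Mul(-1, -1134)), -1))) = Add(Mul(54, Pow(3057, -1)), Mul(-582, Pow(Add(-1569, Mul(-1, -1134)), -1))) = Add(Mul(54, Rational(1, 3057)), Mul(-582, Pow(Add(-1569, 1134), -1))) = Add(Rational(18, 1019), Mul(-582, Pow(-435, -1))) = Add(Rational(18, 1019), Mul(-582, Rational(-1, 435))) = Add(Rational(18, 1019), Rational(194, 145)) = Rational(200296, 147755)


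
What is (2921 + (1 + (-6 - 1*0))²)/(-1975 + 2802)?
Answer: 2946/827 ≈ 3.5623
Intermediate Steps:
(2921 + (1 + (-6 - 1*0))²)/(-1975 + 2802) = (2921 + (1 + (-6 + 0))²)/827 = (2921 + (1 - 6)²)*(1/827) = (2921 + (-5)²)*(1/827) = (2921 + 25)*(1/827) = 2946*(1/827) = 2946/827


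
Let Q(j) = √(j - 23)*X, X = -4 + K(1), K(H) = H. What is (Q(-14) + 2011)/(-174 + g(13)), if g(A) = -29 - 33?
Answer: -2011/236 + 3*I*√37/236 ≈ -8.5212 + 0.077323*I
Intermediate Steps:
g(A) = -62
X = -3 (X = -4 + 1 = -3)
Q(j) = -3*√(-23 + j) (Q(j) = √(j - 23)*(-3) = √(-23 + j)*(-3) = -3*√(-23 + j))
(Q(-14) + 2011)/(-174 + g(13)) = (-3*√(-23 - 14) + 2011)/(-174 - 62) = (-3*I*√37 + 2011)/(-236) = (-3*I*√37 + 2011)*(-1/236) = (2011 - 3*I*√37)*(-1/236) = -2011/236 + 3*I*√37/236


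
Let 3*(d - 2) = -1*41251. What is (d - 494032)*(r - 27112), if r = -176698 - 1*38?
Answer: 310530016168/3 ≈ 1.0351e+11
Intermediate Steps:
r = -176736 (r = -176698 - 38 = -176736)
d = -41245/3 (d = 2 + (-1*41251)/3 = 2 + (1/3)*(-41251) = 2 - 41251/3 = -41245/3 ≈ -13748.)
(d - 494032)*(r - 27112) = (-41245/3 - 494032)*(-176736 - 27112) = -1523341/3*(-203848) = 310530016168/3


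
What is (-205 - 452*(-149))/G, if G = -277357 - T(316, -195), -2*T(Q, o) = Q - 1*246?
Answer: -67143/277322 ≈ -0.24211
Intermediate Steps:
T(Q, o) = 123 - Q/2 (T(Q, o) = -(Q - 1*246)/2 = -(Q - 246)/2 = -(-246 + Q)/2 = 123 - Q/2)
G = -277322 (G = -277357 - (123 - ½*316) = -277357 - (123 - 158) = -277357 - 1*(-35) = -277357 + 35 = -277322)
(-205 - 452*(-149))/G = (-205 - 452*(-149))/(-277322) = (-205 + 67348)*(-1/277322) = 67143*(-1/277322) = -67143/277322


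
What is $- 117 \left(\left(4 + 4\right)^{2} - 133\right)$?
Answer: $8073$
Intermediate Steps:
$- 117 \left(\left(4 + 4\right)^{2} - 133\right) = - 117 \left(8^{2} - 133\right) = - 117 \left(64 - 133\right) = \left(-117\right) \left(-69\right) = 8073$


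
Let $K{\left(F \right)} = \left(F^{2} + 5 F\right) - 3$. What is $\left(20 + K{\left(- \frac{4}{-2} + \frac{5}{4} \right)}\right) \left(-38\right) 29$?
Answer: $- \frac{386251}{8} \approx -48281.0$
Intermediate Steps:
$K{\left(F \right)} = -3 + F^{2} + 5 F$
$\left(20 + K{\left(- \frac{4}{-2} + \frac{5}{4} \right)}\right) \left(-38\right) 29 = \left(20 + \left(-3 + \left(- \frac{4}{-2} + \frac{5}{4}\right)^{2} + 5 \left(- \frac{4}{-2} + \frac{5}{4}\right)\right)\right) \left(-38\right) 29 = \left(20 + \left(-3 + \left(\left(-4\right) \left(- \frac{1}{2}\right) + 5 \cdot \frac{1}{4}\right)^{2} + 5 \left(\left(-4\right) \left(- \frac{1}{2}\right) + 5 \cdot \frac{1}{4}\right)\right)\right) \left(-38\right) 29 = \left(20 + \left(-3 + \left(2 + \frac{5}{4}\right)^{2} + 5 \left(2 + \frac{5}{4}\right)\right)\right) \left(-38\right) 29 = \left(20 + \left(-3 + \left(\frac{13}{4}\right)^{2} + 5 \cdot \frac{13}{4}\right)\right) \left(-38\right) 29 = \left(20 + \left(-3 + \frac{169}{16} + \frac{65}{4}\right)\right) \left(-38\right) 29 = \left(20 + \frac{381}{16}\right) \left(-38\right) 29 = \frac{701}{16} \left(-38\right) 29 = \left(- \frac{13319}{8}\right) 29 = - \frac{386251}{8}$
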